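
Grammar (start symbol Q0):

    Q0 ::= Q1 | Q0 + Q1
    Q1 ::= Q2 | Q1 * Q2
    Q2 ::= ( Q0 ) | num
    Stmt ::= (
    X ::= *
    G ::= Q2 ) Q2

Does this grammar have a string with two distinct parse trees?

(Stmt, X, G are unreachable from Q0, so their rules don't affect L(Q0).) This is a standard precedence ladder (Q0 over Q1 over Q2), with each level left-recursive on its own operator ('+' at Q0, '*' at Q1). That structure is LR(1), hence unambiguous.

Unambiguous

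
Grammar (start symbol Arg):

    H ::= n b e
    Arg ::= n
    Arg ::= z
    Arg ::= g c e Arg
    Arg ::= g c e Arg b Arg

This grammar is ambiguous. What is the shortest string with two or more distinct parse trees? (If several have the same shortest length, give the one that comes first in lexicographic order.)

length 1: no string has ≥2 trees
length 4: no string has ≥2 trees
length 6: no string has ≥2 trees
length 7: no string has ≥2 trees
length 9: g c e g c e n b n has 2 parse trees

Two derivations of g c e g c e n b n:
  Arg ⇒ g c e Arg ⇒ g c e g c e Arg b Arg ⇒ g c e g c e n b Arg ⇒ g c e g c e n b n
  Arg ⇒ g c e Arg b Arg ⇒ g c e g c e Arg b Arg ⇒ g c e g c e n b Arg ⇒ g c e g c e n b n

g c e g c e n b n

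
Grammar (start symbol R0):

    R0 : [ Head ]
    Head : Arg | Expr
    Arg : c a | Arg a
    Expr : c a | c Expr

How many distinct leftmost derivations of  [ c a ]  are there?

Parse trees for [ c a ]:
  [R0 [ [Head [Arg c a]] ]]
  [R0 [ [Head [Expr c a]] ]]

2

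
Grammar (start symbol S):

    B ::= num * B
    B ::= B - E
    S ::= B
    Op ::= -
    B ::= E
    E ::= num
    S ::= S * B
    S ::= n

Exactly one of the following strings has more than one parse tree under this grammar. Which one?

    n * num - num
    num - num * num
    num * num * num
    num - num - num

num * num * num

n * num - num: 1 tree
num - num * num: 1 tree
num * num * num: 4 trees
num - num - num: 1 tree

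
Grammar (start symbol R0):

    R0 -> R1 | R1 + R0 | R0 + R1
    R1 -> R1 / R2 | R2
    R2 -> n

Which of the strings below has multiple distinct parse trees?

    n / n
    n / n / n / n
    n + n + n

n / n: 1 tree
n / n / n / n: 1 tree
n + n + n: 4 trees

n + n + n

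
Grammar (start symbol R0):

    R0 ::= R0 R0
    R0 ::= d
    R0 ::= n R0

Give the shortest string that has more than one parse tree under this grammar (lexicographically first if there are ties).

d d d

length 1: no string has ≥2 trees
length 2: no string has ≥2 trees
length 3: d d d has 2 parse trees

Two derivations of d d d:
  R0 ⇒ R0 R0 ⇒ R0 R0 R0 ⇒ d R0 R0 ⇒ d d R0 ⇒ d d d
  R0 ⇒ R0 R0 ⇒ d R0 ⇒ d R0 R0 ⇒ d d R0 ⇒ d d d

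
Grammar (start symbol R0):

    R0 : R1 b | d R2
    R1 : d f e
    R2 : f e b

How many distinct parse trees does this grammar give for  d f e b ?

2

Parse trees for d f e b:
  [R0 [R1 d f e] b]
  [R0 d [R2 f e b]]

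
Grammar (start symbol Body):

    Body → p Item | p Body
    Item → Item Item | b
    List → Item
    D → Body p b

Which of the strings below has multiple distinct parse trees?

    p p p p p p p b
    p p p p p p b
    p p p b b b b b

p p p b b b b b

p p p p p p p b: 1 tree
p p p p p p b: 1 tree
p p p b b b b b: 14 trees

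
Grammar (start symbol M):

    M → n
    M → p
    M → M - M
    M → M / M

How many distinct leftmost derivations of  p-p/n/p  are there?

Parse trees for p-p/n/p:
  [M [M p] - [M [M p] / [M [M n] / [M p]]]]
  [M [M p] - [M [M [M p] / [M n]] / [M p]]]
  [M [M [M p] - [M p]] / [M [M n] / [M p]]]
  [M [M [M p] - [M [M p] / [M n]]] / [M p]]
  [M [M [M [M p] - [M p]] / [M n]] / [M p]]

5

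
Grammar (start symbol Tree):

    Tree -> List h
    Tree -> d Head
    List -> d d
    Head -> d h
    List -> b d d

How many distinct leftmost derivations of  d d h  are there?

Parse trees for d d h:
  [Tree [List d d] h]
  [Tree d [Head d h]]

2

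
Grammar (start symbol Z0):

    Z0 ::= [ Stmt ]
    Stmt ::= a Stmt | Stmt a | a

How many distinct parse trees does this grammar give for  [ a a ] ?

2

Parse trees for [ a a ]:
  [Z0 [ [Stmt a [Stmt a]] ]]
  [Z0 [ [Stmt [Stmt a] a] ]]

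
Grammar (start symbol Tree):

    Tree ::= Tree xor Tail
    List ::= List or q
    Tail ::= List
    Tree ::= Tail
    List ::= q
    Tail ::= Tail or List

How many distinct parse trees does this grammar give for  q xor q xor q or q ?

2

Parse trees for q xor q xor q or q:
  [Tree [Tree [Tree [Tail [List q]]] xor [Tail [List q]]] xor [Tail [List [List q] or q]]]
  [Tree [Tree [Tree [Tail [List q]]] xor [Tail [List q]]] xor [Tail [Tail [List q]] or [List q]]]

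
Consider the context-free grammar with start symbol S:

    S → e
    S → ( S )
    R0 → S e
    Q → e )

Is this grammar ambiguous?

Unambiguous

Only S is reachable from S; ignoring the rest: L(S) is { openⁿ atom closeⁿ : n ≥ 0 }. The bracket depth fixes n, and the derivation is forced at every step.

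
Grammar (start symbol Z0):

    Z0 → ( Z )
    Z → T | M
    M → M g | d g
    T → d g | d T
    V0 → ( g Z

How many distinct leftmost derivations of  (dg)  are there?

2

Parse trees for (dg):
  [Z0 ( [Z [T d g]] )]
  [Z0 ( [Z [M d g]] )]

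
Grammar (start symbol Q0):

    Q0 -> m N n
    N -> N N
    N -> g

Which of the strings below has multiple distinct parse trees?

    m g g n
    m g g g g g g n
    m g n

m g g n: 1 tree
m g g g g g g n: 42 trees
m g n: 1 tree

m g g g g g g n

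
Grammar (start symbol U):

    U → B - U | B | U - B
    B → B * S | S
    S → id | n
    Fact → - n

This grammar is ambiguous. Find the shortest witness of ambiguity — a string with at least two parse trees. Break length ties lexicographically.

id - id

length 1: no string has ≥2 trees
length 3: id - id has 2 parse trees

Two derivations of id - id:
  U ⇒ B - U ⇒ S - U ⇒ id - U ⇒ id - B ⇒ id - S ⇒ id - id
  U ⇒ U - B ⇒ B - B ⇒ S - B ⇒ id - B ⇒ id - S ⇒ id - id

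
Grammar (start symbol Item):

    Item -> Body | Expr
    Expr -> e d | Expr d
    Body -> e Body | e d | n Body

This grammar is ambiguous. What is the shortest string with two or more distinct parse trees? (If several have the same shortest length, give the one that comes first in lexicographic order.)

length 2: e d has 2 parse trees

Two derivations of e d:
  Item ⇒ Body ⇒ e d
  Item ⇒ Expr ⇒ e d

e d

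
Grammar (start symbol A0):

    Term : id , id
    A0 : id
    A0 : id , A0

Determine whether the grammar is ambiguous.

Unambiguous

Only A0 is reachable from A0; ignoring the rest: Right-recursive list with a separator: after each atom, whether the separator follows determines the rule. One parse per string.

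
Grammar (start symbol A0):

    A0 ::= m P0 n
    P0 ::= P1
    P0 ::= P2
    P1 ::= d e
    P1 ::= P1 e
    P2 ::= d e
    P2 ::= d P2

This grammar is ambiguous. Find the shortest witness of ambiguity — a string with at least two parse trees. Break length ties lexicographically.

m d e n

length 4: m d e n has 2 parse trees

Two derivations of m d e n:
  A0 ⇒ m P0 n ⇒ m P1 n ⇒ m d e n
  A0 ⇒ m P0 n ⇒ m P2 n ⇒ m d e n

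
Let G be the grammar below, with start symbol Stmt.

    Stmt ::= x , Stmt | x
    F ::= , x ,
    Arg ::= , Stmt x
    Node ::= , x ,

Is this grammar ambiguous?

(F, Arg, Node are unreachable from Stmt, so their rules don't affect L(Stmt).) Right-recursive list with a separator: after each atom, whether the separator follows determines the rule. One parse per string.

Unambiguous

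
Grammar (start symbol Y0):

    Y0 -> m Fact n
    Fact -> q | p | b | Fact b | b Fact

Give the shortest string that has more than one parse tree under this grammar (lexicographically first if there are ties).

length 3: no string has ≥2 trees
length 4: m b b n has 2 parse trees

Two derivations of m b b n:
  Y0 ⇒ m Fact n ⇒ m Fact b n ⇒ m b b n
  Y0 ⇒ m Fact n ⇒ m b Fact n ⇒ m b b n

m b b n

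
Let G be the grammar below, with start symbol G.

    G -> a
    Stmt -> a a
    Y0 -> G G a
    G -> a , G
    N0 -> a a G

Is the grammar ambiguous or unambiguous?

Unambiguous

Only G is reachable from G; ignoring the rest: The reachable grammar is A → atom sep A | atom. Each atom is followed by either the separator (recurse) or end-of-string (stop) — no choice point.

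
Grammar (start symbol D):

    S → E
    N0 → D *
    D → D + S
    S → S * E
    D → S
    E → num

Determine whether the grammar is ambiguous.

Unambiguous

Only D, S, E are reachable from D; ignoring the rest: This is a standard precedence ladder (D over S over E), with each level left-recursive on its own operator ('+' at D, '*' at S). That structure is LR(1), hence unambiguous.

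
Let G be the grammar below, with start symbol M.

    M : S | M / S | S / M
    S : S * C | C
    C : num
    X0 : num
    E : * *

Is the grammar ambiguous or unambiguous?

Ambiguous

Witness: num / num

Derivation 1: M ⇒ M / S ⇒ S / S ⇒ C / S ⇒ num / S ⇒ num / C ⇒ num / num
Derivation 2: M ⇒ S / M ⇒ C / M ⇒ num / M ⇒ num / S ⇒ num / C ⇒ num / num

Two distinct leftmost derivations for the same string.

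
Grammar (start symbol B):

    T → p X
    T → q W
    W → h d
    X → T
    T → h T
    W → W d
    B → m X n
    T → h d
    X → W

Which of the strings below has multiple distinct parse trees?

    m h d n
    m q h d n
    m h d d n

m h d n

m h d n: 2 trees
m q h d n: 1 tree
m h d d n: 1 tree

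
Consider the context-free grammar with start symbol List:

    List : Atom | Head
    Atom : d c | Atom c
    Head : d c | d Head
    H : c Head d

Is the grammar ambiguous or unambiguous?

Witness: d c

Derivation 1: List ⇒ Atom ⇒ d c
Derivation 2: List ⇒ Head ⇒ d c

Two distinct leftmost derivations for the same string.

Ambiguous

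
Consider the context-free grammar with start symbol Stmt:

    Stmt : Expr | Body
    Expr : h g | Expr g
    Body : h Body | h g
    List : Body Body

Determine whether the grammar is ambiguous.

Ambiguous

Witness: h g

Derivation 1: Stmt ⇒ Expr ⇒ h g
Derivation 2: Stmt ⇒ Body ⇒ h g

Two distinct leftmost derivations for the same string.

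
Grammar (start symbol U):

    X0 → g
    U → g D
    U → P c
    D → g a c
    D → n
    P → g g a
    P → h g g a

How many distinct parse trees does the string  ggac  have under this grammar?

2

Parse trees for ggac:
  [U g [D g a c]]
  [U [P g g a] c]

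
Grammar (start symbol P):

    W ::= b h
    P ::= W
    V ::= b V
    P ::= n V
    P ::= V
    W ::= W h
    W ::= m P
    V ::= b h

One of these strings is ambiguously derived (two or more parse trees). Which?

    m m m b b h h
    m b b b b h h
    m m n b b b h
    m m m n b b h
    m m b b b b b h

m m m b b h h

m m m b b h h: 3 trees
m b b b b h h: 1 tree
m m n b b b h: 1 tree
m m m n b b h: 1 tree
m m b b b b b h: 1 tree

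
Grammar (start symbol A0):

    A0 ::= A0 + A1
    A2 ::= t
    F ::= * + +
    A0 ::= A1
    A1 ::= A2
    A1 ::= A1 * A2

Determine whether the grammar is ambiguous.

(F is unreachable from A0, so its rules don't affect L(A0).) A0 → A0 + A1 | A1  ;  A1 → A1 * A2 | A2  — a left-associative chain with A2 at the bottom. Each string factors uniquely by precedence.

Unambiguous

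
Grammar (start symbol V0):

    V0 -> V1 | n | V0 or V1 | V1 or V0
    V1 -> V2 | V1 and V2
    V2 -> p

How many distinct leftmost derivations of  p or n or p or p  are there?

3

Parse trees for p or n or p or p:
  [V0 [V0 [V0 [V1 [V2 p]] or [V0 n]] or [V1 [V2 p]]] or [V1 [V2 p]]]
  [V0 [V0 [V1 [V2 p]] or [V0 [V0 n] or [V1 [V2 p]]]] or [V1 [V2 p]]]
  [V0 [V1 [V2 p]] or [V0 [V0 [V0 n] or [V1 [V2 p]]] or [V1 [V2 p]]]]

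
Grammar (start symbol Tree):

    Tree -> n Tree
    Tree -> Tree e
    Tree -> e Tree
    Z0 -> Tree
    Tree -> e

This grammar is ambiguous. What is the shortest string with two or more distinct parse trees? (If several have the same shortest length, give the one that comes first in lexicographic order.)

e e

length 1: no string has ≥2 trees
length 2: e e has 2 parse trees

Two derivations of e e:
  Tree ⇒ Tree e ⇒ e e
  Tree ⇒ e Tree ⇒ e e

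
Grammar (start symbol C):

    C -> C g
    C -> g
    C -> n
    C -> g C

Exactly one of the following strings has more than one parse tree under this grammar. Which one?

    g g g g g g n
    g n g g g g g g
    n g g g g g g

g g g g g g n: 1 tree
g n g g g g g g: 7 trees
n g g g g g g: 1 tree

g n g g g g g g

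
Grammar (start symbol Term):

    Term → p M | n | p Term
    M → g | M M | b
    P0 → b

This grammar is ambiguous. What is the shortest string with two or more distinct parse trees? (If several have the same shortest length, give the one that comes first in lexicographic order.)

length 1: no string has ≥2 trees
length 2: no string has ≥2 trees
length 3: no string has ≥2 trees
length 4: p b b b has 2 parse trees

Two derivations of p b b b:
  Term ⇒ p M ⇒ p M M ⇒ p M M M ⇒ p b M M ⇒ p b b M ⇒ p b b b
  Term ⇒ p M ⇒ p M M ⇒ p b M ⇒ p b M M ⇒ p b b M ⇒ p b b b

p b b b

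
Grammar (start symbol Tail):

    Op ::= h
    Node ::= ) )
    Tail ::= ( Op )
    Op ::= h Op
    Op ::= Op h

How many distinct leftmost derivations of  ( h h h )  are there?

4

Parse trees for ( h h h ):
  [Tail ( [Op h [Op h [Op h]]] )]
  [Tail ( [Op h [Op [Op h] h]] )]
  [Tail ( [Op [Op h [Op h]] h] )]
  [Tail ( [Op [Op [Op h] h] h] )]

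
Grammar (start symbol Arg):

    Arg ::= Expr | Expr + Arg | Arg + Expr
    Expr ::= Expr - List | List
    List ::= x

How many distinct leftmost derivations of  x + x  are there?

Parse trees for x + x:
  [Arg [Expr [List x]] + [Arg [Expr [List x]]]]
  [Arg [Arg [Expr [List x]]] + [Expr [List x]]]

2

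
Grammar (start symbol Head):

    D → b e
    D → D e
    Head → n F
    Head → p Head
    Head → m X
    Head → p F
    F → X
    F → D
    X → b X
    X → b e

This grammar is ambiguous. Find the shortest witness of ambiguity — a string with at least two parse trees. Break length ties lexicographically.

length 3: n b e has 2 parse trees

Two derivations of n b e:
  Head ⇒ n F ⇒ n X ⇒ n b e
  Head ⇒ n F ⇒ n D ⇒ n b e

n b e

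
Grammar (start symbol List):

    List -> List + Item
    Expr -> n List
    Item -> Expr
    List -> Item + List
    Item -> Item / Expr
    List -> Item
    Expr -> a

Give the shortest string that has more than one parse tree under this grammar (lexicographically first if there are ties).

length 1: no string has ≥2 trees
length 2: no string has ≥2 trees
length 3: a + a has 2 parse trees

Two derivations of a + a:
  List ⇒ List + Item ⇒ Item + Item ⇒ Expr + Item ⇒ a + Item ⇒ a + Expr ⇒ a + a
  List ⇒ Item + List ⇒ Expr + List ⇒ a + List ⇒ a + Item ⇒ a + Expr ⇒ a + a

a + a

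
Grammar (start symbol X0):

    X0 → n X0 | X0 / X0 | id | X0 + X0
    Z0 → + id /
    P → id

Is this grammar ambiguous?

Ambiguous

Witness: n id + id

Derivation 1: X0 ⇒ n X0 ⇒ n X0 + X0 ⇒ n id + X0 ⇒ n id + id
Derivation 2: X0 ⇒ X0 + X0 ⇒ n X0 + X0 ⇒ n id + X0 ⇒ n id + id

Two distinct leftmost derivations for the same string.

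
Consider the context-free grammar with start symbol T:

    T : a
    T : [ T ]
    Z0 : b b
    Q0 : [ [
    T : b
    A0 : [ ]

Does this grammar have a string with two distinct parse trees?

(Q0, Z0, A0 are unreachable from T, so their rules don't affect L(T).) L(T) is { openⁿ atom closeⁿ : n ≥ 0 }. The bracket depth fixes n, and the derivation is forced at every step.

Unambiguous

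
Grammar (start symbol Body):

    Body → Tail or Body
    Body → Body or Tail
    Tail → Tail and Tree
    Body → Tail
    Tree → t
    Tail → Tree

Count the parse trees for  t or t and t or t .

Parse trees for t or t and t or t:
  [Body [Tail [Tree t]] or [Body [Tail [Tail [Tree t]] and [Tree t]] or [Body [Tail [Tree t]]]]]
  [Body [Tail [Tree t]] or [Body [Body [Tail [Tail [Tree t]] and [Tree t]]] or [Tail [Tree t]]]]
  [Body [Body [Tail [Tree t]] or [Body [Tail [Tail [Tree t]] and [Tree t]]]] or [Tail [Tree t]]]
  [Body [Body [Body [Tail [Tree t]]] or [Tail [Tail [Tree t]] and [Tree t]]] or [Tail [Tree t]]]

4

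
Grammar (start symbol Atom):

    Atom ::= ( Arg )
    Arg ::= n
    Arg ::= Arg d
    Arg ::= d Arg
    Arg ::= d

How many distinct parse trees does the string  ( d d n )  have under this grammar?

Parse trees for ( d d n ):
  [Atom ( [Arg d [Arg d [Arg n]]] )]

1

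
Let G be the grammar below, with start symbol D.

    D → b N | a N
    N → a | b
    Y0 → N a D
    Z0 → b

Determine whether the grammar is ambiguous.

Only D, N are reachable from D; ignoring the rest: Each reachable nonterminal has at most one production per leading terminal, and all productions are right-linear; the derivation is determined token-by-token.

Unambiguous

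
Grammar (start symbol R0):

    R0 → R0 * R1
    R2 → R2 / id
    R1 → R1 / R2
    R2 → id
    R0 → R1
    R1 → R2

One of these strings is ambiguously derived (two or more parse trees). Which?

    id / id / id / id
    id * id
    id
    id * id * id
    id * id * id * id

id / id / id / id

id / id / id / id: 8 trees
id * id: 1 tree
id: 1 tree
id * id * id: 1 tree
id * id * id * id: 1 tree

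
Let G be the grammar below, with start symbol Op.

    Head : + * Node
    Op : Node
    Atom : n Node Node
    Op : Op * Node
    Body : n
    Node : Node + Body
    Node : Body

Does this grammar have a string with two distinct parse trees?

Unambiguous

Only Op, Node, Body are reachable from Op; ignoring the rest: The grammar is stratified — Op handles '*' (left-recursive), Node handles '+', Body atoms. Each operator has a fixed associativity and precedence level, so every string has one parse.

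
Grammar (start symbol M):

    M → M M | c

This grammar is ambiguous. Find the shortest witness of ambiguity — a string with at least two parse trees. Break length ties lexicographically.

length 1: no string has ≥2 trees
length 2: no string has ≥2 trees
length 3: c c c has 2 parse trees

Two derivations of c c c:
  M ⇒ M M ⇒ M M M ⇒ c M M ⇒ c c M ⇒ c c c
  M ⇒ M M ⇒ c M ⇒ c M M ⇒ c c M ⇒ c c c

c c c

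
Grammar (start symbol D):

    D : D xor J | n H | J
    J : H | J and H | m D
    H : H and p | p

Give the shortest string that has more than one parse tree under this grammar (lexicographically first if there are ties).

length 1: no string has ≥2 trees
length 2: no string has ≥2 trees
length 3: p and p has 2 parse trees

Two derivations of p and p:
  D ⇒ J ⇒ H ⇒ H and p ⇒ p and p
  D ⇒ J ⇒ J and H ⇒ H and H ⇒ p and H ⇒ p and p

p and p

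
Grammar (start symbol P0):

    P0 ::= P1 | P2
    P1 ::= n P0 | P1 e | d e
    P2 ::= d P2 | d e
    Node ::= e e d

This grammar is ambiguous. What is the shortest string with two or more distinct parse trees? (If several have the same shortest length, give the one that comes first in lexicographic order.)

length 2: d e has 2 parse trees

Two derivations of d e:
  P0 ⇒ P1 ⇒ d e
  P0 ⇒ P2 ⇒ d e

d e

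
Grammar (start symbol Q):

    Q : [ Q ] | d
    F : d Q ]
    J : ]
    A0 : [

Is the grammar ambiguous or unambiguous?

Unambiguous

(F, J, A0 are unreachable from Q, so their rules don't affect L(Q).) L(Q) is { openⁿ atom closeⁿ : n ≥ 0 }. The bracket depth fixes n, and the derivation is forced at every step.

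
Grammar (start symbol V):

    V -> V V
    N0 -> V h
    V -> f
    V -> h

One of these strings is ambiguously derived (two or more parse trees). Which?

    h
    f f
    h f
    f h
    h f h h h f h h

h f h h h f h h

h: 1 tree
f f: 1 tree
h f: 1 tree
f h: 1 tree
h f h h h f h h: 429 trees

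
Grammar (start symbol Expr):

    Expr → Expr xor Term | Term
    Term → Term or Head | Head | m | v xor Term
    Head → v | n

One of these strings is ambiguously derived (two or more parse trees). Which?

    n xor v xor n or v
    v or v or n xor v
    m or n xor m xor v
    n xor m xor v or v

n xor v xor n or v

n xor v xor n or v: 3 trees
v or v or n xor v: 1 tree
m or n xor m xor v: 1 tree
n xor m xor v or v: 1 tree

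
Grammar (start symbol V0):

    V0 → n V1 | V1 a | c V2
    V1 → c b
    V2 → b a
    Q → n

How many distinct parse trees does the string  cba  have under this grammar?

2

Parse trees for cba:
  [V0 [V1 c b] a]
  [V0 c [V2 b a]]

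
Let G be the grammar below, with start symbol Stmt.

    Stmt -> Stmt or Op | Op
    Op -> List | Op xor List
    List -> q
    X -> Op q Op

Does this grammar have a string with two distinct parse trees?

Unambiguous

(X is unreachable from Stmt, so its rules don't affect L(Stmt).) Stmt → Stmt or Op | Op  ;  Op → Op xor List | List  — a left-associative chain with List at the bottom. Each string factors uniquely by precedence.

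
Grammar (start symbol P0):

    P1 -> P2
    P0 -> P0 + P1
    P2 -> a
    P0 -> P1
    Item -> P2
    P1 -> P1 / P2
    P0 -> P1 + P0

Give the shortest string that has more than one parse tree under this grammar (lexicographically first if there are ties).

length 1: no string has ≥2 trees
length 3: a + a has 2 parse trees

Two derivations of a + a:
  P0 ⇒ P0 + P1 ⇒ P1 + P1 ⇒ P2 + P1 ⇒ a + P1 ⇒ a + P2 ⇒ a + a
  P0 ⇒ P1 + P0 ⇒ P2 + P0 ⇒ a + P0 ⇒ a + P1 ⇒ a + P2 ⇒ a + a

a + a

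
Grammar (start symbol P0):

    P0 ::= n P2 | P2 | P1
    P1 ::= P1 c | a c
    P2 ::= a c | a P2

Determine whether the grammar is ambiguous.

Witness: a c

Derivation 1: P0 ⇒ P2 ⇒ a c
Derivation 2: P0 ⇒ P1 ⇒ a c

Two distinct leftmost derivations for the same string.

Ambiguous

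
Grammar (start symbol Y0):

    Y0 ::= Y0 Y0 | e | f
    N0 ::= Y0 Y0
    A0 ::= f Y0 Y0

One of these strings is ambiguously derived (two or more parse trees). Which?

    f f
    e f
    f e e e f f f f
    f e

f f: 1 tree
e f: 1 tree
f e e e f f f f: 429 trees
f e: 1 tree

f e e e f f f f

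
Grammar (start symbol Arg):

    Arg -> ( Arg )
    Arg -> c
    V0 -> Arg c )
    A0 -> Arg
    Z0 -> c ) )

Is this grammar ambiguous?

Only Arg is reachable from Arg; ignoring the rest: Each string is a nest of matched brackets around a single atom. An opening bracket forces the recursive rule; an atom forces the base rule.

Unambiguous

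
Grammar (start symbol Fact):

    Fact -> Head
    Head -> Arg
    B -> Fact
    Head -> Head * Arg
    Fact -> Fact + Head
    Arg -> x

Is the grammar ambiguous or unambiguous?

Only Fact, Head, Arg are reachable from Fact; ignoring the rest: The grammar is stratified — Fact handles '+' (left-recursive), Head handles '*', Arg atoms. Each operator has a fixed associativity and precedence level, so every string has one parse.

Unambiguous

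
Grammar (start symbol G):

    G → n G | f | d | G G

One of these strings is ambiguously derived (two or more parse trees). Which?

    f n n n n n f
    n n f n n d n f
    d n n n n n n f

n n f n n d n f

f n n n n n f: 1 tree
n n f n n d n f: 15 trees
d n n n n n n f: 1 tree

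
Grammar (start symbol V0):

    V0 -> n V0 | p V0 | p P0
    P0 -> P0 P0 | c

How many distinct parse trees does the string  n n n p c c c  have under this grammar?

Parse trees for n n n p c c c:
  [V0 n [V0 n [V0 n [V0 p [P0 [P0 c] [P0 [P0 c] [P0 c]]]]]]]
  [V0 n [V0 n [V0 n [V0 p [P0 [P0 [P0 c] [P0 c]] [P0 c]]]]]]

2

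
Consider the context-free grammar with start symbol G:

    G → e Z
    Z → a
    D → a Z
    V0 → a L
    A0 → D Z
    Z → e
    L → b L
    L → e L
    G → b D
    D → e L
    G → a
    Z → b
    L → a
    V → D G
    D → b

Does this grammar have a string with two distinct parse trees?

Only G, Z, D, L are reachable from G; ignoring the rest: Restricted to the reachable nonterminals, every rule has the form A → t or A → t B, and no two rules for the same A share a first terminal. The grammar encodes a DFA — one run per string.

Unambiguous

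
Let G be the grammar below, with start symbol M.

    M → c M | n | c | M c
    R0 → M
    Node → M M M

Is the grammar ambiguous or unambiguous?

Ambiguous

Witness: c c

Derivation 1: M ⇒ c M ⇒ c c
Derivation 2: M ⇒ M c ⇒ c c

Two distinct leftmost derivations for the same string.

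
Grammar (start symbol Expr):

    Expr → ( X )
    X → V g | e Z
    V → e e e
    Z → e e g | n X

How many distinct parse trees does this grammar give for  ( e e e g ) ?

Parse trees for ( e e e g ):
  [Expr ( [X [V e e e] g] )]
  [Expr ( [X e [Z e e g]] )]

2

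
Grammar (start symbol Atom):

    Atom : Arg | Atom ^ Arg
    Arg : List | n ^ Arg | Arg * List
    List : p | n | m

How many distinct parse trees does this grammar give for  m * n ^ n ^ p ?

2

Parse trees for m * n ^ n ^ p:
  [Atom [Atom [Arg [Arg [List m]] * [List n]]] ^ [Arg n ^ [Arg [List p]]]]
  [Atom [Atom [Atom [Arg [Arg [List m]] * [List n]]] ^ [Arg [List n]]] ^ [Arg [List p]]]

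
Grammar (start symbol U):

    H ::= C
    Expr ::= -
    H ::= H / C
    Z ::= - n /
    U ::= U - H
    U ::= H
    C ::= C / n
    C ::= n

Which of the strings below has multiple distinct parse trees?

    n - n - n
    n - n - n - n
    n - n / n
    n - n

n - n / n

n - n - n: 1 tree
n - n - n - n: 1 tree
n - n / n: 2 trees
n - n: 1 tree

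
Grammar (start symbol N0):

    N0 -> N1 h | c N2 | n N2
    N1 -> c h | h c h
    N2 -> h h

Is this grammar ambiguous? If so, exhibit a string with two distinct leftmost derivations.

Witness: c h h

Derivation 1: N0 ⇒ N1 h ⇒ c h h
Derivation 2: N0 ⇒ c N2 ⇒ c h h

Two distinct leftmost derivations for the same string.

Ambiguous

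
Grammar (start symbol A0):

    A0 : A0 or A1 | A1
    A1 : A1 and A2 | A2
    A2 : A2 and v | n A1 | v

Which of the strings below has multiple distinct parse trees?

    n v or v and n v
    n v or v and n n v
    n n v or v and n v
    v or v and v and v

v or v and v and v

n v or v and n v: 1 tree
n v or v and n n v: 1 tree
n n v or v and n v: 1 tree
v or v and v and v: 4 trees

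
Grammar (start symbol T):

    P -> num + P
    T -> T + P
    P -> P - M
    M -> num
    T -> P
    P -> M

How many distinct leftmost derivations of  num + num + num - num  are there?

7

Parse trees for num + num + num - num:
  [T [T [P [M num]]] + [P num + [P [P [M num]] - [M num]]]]
  [T [T [P [M num]]] + [P [P num + [P [M num]]] - [M num]]]
  [T [T [T [P [M num]]] + [P [M num]]] + [P [P [M num]] - [M num]]]
  [T [T [P num + [P [M num]]]] + [P [P [M num]] - [M num]]]
  [T [P num + [P num + [P [P [M num]] - [M num]]]]]
  [T [P num + [P [P num + [P [M num]]] - [M num]]]]
  [T [P [P num + [P num + [P [M num]]]] - [M num]]]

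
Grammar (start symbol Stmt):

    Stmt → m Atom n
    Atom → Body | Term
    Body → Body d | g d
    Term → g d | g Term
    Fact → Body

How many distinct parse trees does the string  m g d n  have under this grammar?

2

Parse trees for m g d n:
  [Stmt m [Atom [Body g d]] n]
  [Stmt m [Atom [Term g d]] n]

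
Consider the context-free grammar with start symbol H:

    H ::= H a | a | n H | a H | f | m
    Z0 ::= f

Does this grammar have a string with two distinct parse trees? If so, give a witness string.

Witness: a a

Derivation 1: H ⇒ H a ⇒ a a
Derivation 2: H ⇒ a H ⇒ a a

Two distinct leftmost derivations for the same string.

Ambiguous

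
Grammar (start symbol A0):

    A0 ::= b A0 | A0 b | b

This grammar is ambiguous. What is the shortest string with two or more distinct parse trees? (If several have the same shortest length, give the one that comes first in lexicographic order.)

b b

length 1: no string has ≥2 trees
length 2: b b has 2 parse trees

Two derivations of b b:
  A0 ⇒ b A0 ⇒ b b
  A0 ⇒ A0 b ⇒ b b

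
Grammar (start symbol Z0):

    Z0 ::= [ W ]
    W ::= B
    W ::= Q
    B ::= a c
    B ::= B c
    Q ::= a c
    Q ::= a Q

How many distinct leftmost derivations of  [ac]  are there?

Parse trees for [ac]:
  [Z0 [ [W [B a c]] ]]
  [Z0 [ [W [Q a c]] ]]

2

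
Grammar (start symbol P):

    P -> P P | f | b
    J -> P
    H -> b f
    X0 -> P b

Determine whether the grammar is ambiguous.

Witness: b b b

Derivation 1: P ⇒ P P ⇒ P P P ⇒ b P P ⇒ b b P ⇒ b b b
Derivation 2: P ⇒ P P ⇒ b P ⇒ b P P ⇒ b b P ⇒ b b b

Two distinct leftmost derivations for the same string.

Ambiguous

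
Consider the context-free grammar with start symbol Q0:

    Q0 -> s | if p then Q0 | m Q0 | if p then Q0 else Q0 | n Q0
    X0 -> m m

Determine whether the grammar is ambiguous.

Ambiguous

Witness: if p then if p then s else s

Derivation 1: Q0 ⇒ if p then Q0 ⇒ if p then if p then Q0 else Q0 ⇒ if p then if p then s else Q0 ⇒ if p then if p then s else s
Derivation 2: Q0 ⇒ if p then Q0 else Q0 ⇒ if p then if p then Q0 else Q0 ⇒ if p then if p then s else Q0 ⇒ if p then if p then s else s

Two distinct leftmost derivations for the same string.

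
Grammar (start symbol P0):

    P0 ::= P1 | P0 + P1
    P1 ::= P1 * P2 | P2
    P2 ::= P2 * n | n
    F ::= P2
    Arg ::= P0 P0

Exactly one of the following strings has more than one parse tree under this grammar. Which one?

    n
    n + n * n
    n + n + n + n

n: 1 tree
n + n * n: 2 trees
n + n + n + n: 1 tree

n + n * n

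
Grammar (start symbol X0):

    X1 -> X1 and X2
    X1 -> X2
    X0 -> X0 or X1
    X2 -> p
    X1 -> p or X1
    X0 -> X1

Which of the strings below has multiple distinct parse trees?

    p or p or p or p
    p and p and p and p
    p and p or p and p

p or p or p or p

p or p or p or p: 8 trees
p and p and p and p: 1 tree
p and p or p and p: 1 tree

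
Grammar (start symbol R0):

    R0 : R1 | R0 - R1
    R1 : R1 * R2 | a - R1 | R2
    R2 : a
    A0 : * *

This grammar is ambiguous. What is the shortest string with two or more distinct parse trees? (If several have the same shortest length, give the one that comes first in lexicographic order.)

a - a

length 1: no string has ≥2 trees
length 3: a - a has 2 parse trees

Two derivations of a - a:
  R0 ⇒ R1 ⇒ a - R1 ⇒ a - R2 ⇒ a - a
  R0 ⇒ R0 - R1 ⇒ R1 - R1 ⇒ R2 - R1 ⇒ a - R1 ⇒ a - R2 ⇒ a - a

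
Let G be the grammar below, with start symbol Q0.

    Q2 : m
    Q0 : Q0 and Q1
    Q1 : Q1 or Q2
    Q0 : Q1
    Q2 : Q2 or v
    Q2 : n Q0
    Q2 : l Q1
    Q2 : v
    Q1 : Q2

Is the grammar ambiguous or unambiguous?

Ambiguous

Witness: m or v

Derivation 1: Q0 ⇒ Q1 ⇒ Q1 or Q2 ⇒ Q2 or Q2 ⇒ m or Q2 ⇒ m or v
Derivation 2: Q0 ⇒ Q1 ⇒ Q2 ⇒ Q2 or v ⇒ m or v

Two distinct leftmost derivations for the same string.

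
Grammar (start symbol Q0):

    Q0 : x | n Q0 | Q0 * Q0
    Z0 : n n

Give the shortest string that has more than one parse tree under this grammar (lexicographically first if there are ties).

n x * x

length 1: no string has ≥2 trees
length 2: no string has ≥2 trees
length 3: no string has ≥2 trees
length 4: n x * x has 2 parse trees

Two derivations of n x * x:
  Q0 ⇒ n Q0 ⇒ n Q0 * Q0 ⇒ n x * Q0 ⇒ n x * x
  Q0 ⇒ Q0 * Q0 ⇒ n Q0 * Q0 ⇒ n x * Q0 ⇒ n x * x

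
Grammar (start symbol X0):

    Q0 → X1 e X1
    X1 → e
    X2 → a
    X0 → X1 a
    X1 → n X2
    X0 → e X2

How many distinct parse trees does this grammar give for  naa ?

Parse trees for naa:
  [X0 [X1 n [X2 a]] a]

1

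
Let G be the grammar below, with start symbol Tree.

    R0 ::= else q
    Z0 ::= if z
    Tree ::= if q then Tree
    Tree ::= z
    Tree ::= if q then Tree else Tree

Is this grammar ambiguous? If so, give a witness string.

Witness: if q then if q then z else z

Derivation 1: Tree ⇒ if q then Tree ⇒ if q then if q then Tree else Tree ⇒ if q then if q then z else Tree ⇒ if q then if q then z else z
Derivation 2: Tree ⇒ if q then Tree else Tree ⇒ if q then if q then Tree else Tree ⇒ if q then if q then z else Tree ⇒ if q then if q then z else z

Two distinct leftmost derivations for the same string.

Ambiguous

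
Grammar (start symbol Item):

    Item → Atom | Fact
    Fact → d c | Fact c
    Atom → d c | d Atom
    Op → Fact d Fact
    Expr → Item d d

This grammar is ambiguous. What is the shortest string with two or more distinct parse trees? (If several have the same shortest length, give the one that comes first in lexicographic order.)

length 2: d c has 2 parse trees

Two derivations of d c:
  Item ⇒ Atom ⇒ d c
  Item ⇒ Fact ⇒ d c

d c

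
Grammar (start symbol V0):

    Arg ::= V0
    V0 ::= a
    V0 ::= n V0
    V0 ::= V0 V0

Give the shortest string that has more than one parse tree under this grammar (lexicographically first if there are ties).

length 1: no string has ≥2 trees
length 2: no string has ≥2 trees
length 3: a a a has 2 parse trees

Two derivations of a a a:
  V0 ⇒ V0 V0 ⇒ a V0 ⇒ a V0 V0 ⇒ a a V0 ⇒ a a a
  V0 ⇒ V0 V0 ⇒ V0 V0 V0 ⇒ a V0 V0 ⇒ a a V0 ⇒ a a a

a a a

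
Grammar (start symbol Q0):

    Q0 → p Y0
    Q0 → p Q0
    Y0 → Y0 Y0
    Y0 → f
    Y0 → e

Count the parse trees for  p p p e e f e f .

14

Parse trees for p p p e e f e f (showing first 6 of 14):
  [Q0 p [Q0 p [Q0 p [Y0 [Y0 e] [Y0 [Y0 e] [Y0 [Y0 f] [Y0 [Y0 e] [Y0 f]]]]]]]]
  [Q0 p [Q0 p [Q0 p [Y0 [Y0 e] [Y0 [Y0 e] [Y0 [Y0 [Y0 f] [Y0 e]] [Y0 f]]]]]]]
  [Q0 p [Q0 p [Q0 p [Y0 [Y0 e] [Y0 [Y0 [Y0 e] [Y0 f]] [Y0 [Y0 e] [Y0 f]]]]]]]
  [Q0 p [Q0 p [Q0 p [Y0 [Y0 e] [Y0 [Y0 [Y0 e] [Y0 [Y0 f] [Y0 e]]] [Y0 f]]]]]]
  [Q0 p [Q0 p [Q0 p [Y0 [Y0 e] [Y0 [Y0 [Y0 [Y0 e] [Y0 f]] [Y0 e]] [Y0 f]]]]]]
  [Q0 p [Q0 p [Q0 p [Y0 [Y0 [Y0 e] [Y0 e]] [Y0 [Y0 f] [Y0 [Y0 e] [Y0 f]]]]]]]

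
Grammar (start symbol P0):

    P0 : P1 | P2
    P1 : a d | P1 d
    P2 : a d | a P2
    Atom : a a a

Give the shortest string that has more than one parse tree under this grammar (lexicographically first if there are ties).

length 2: a d has 2 parse trees

Two derivations of a d:
  P0 ⇒ P1 ⇒ a d
  P0 ⇒ P2 ⇒ a d

a d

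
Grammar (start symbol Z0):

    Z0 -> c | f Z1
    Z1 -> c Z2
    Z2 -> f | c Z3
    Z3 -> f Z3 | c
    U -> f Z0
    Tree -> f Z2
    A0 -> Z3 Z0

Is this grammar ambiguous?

Only Z0, Z1, Z2, Z3 are reachable from Z0; ignoring the rest: Restricted to the reachable nonterminals, every rule has the form A → t or A → t B, and no two rules for the same A share a first terminal. The grammar encodes a DFA — one run per string.

Unambiguous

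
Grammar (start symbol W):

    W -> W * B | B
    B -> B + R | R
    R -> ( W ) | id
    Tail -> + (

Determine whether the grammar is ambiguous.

Unambiguous

Only W, B, R are reachable from W; ignoring the rest: This is a standard precedence ladder (W over B over R), with each level left-recursive on its own operator ('*' at W, '+' at B). That structure is LR(1), hence unambiguous.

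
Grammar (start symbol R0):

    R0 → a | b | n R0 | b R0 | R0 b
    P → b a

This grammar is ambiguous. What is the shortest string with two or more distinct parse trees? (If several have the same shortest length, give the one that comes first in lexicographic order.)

length 1: no string has ≥2 trees
length 2: b b has 2 parse trees

Two derivations of b b:
  R0 ⇒ b R0 ⇒ b b
  R0 ⇒ R0 b ⇒ b b

b b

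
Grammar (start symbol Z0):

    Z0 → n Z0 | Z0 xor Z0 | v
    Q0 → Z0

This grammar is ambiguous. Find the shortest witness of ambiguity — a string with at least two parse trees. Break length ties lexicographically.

n v xor v

length 1: no string has ≥2 trees
length 2: no string has ≥2 trees
length 3: no string has ≥2 trees
length 4: n v xor v has 2 parse trees

Two derivations of n v xor v:
  Z0 ⇒ n Z0 ⇒ n Z0 xor Z0 ⇒ n v xor Z0 ⇒ n v xor v
  Z0 ⇒ Z0 xor Z0 ⇒ n Z0 xor Z0 ⇒ n v xor Z0 ⇒ n v xor v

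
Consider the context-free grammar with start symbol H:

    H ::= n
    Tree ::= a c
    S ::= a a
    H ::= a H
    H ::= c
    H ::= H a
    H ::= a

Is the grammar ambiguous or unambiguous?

Witness: a a

Derivation 1: H ⇒ a H ⇒ a a
Derivation 2: H ⇒ H a ⇒ a a

Two distinct leftmost derivations for the same string.

Ambiguous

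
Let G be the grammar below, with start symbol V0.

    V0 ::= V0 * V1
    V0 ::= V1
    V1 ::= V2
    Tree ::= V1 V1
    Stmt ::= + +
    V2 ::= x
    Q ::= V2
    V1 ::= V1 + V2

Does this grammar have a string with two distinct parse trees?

Unambiguous

(Tree, Q, Stmt are unreachable from V0, so their rules don't affect L(V0).) V0 → V0 * V1 | V1  ;  V1 → V1 + V2 | V2  — a left-associative chain with V2 at the bottom. Each string factors uniquely by precedence.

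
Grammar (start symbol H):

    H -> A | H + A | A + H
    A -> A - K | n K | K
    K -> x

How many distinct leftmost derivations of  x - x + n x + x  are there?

Parse trees for x - x + n x + x:
  [H [H [H [A [A [K x]] - [K x]]] + [A n [K x]]] + [A [K x]]]
  [H [H [A [A [K x]] - [K x]] + [H [A n [K x]]]] + [A [K x]]]
  [H [A [A [K x]] - [K x]] + [H [H [A n [K x]]] + [A [K x]]]]
  [H [A [A [K x]] - [K x]] + [H [A n [K x]] + [H [A [K x]]]]]

4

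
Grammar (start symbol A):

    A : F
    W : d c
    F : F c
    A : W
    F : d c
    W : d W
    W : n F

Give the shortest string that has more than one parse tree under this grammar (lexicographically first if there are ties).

length 2: d c has 2 parse trees

Two derivations of d c:
  A ⇒ F ⇒ d c
  A ⇒ W ⇒ d c

d c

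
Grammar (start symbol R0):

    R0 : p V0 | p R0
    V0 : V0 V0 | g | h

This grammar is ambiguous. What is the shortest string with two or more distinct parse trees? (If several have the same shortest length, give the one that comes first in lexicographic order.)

p g g g

length 2: no string has ≥2 trees
length 3: no string has ≥2 trees
length 4: p g g g has 2 parse trees

Two derivations of p g g g:
  R0 ⇒ p V0 ⇒ p V0 V0 ⇒ p V0 V0 V0 ⇒ p g V0 V0 ⇒ p g g V0 ⇒ p g g g
  R0 ⇒ p V0 ⇒ p V0 V0 ⇒ p g V0 ⇒ p g V0 V0 ⇒ p g g V0 ⇒ p g g g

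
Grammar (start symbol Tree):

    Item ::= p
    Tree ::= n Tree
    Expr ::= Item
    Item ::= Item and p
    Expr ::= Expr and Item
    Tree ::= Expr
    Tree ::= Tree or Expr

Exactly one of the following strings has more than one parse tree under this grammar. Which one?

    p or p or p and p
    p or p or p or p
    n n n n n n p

p or p or p and p

p or p or p and p: 2 trees
p or p or p or p: 1 tree
n n n n n n p: 1 tree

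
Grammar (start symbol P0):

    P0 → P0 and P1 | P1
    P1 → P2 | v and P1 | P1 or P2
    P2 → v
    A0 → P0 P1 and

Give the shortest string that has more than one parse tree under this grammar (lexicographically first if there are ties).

v and v

length 1: no string has ≥2 trees
length 3: v and v has 2 parse trees

Two derivations of v and v:
  P0 ⇒ P0 and P1 ⇒ P1 and P1 ⇒ P2 and P1 ⇒ v and P1 ⇒ v and P2 ⇒ v and v
  P0 ⇒ P1 ⇒ v and P1 ⇒ v and P2 ⇒ v and v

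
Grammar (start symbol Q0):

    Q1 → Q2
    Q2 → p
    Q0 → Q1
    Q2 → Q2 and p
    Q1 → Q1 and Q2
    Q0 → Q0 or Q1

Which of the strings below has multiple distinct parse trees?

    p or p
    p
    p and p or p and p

p or p: 1 tree
p: 1 tree
p and p or p and p: 4 trees

p and p or p and p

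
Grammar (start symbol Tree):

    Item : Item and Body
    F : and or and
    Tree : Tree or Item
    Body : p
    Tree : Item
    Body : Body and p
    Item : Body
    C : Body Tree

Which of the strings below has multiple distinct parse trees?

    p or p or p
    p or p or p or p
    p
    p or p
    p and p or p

p and p or p

p or p or p: 1 tree
p or p or p or p: 1 tree
p: 1 tree
p or p: 1 tree
p and p or p: 2 trees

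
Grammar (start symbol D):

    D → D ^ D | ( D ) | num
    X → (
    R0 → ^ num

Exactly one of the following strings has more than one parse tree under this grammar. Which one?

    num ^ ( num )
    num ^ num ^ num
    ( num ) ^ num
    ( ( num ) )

num ^ num ^ num

num ^ ( num ): 1 tree
num ^ num ^ num: 2 trees
( num ) ^ num: 1 tree
( ( num ) ): 1 tree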